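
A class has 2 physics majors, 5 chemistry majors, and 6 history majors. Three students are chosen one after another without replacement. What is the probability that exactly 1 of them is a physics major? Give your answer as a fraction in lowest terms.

One ordering (a physics major drawn first) has probability 2/13 × 11/12 × 10/11 = 220/1716 = 5/39.
There are C(3,1) = 3 such orderings, each equally likely, so P = 3 × 5/39 = 5/13.

5/13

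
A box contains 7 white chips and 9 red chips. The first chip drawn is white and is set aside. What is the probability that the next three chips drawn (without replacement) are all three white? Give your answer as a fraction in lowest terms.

After the first draw, 6 of the remaining 15 chips are white.
P = 6/15 × 5/14 × 4/13 = 120/2730 = 4/91.

4/91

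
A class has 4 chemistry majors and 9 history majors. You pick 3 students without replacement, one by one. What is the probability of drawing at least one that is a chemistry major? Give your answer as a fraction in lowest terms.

P(no chemistry majors) = 9/13 × 8/12 × 7/11 = 504/1716 = 42/143.
P(at least one) = 1 − 42/143 = 101/143.

101/143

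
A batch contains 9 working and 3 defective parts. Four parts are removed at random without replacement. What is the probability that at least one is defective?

41/55

P(no defective) = 9/12 × 8/11 × 7/10 × 6/9 = 3024/11880 = 14/55.
P(at least one) = 1 − 14/55 = 41/55.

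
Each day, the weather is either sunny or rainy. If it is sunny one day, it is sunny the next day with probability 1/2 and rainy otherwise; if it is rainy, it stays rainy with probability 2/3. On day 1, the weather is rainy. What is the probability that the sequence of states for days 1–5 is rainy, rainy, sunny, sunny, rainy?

Day 1 is given. For each transition, use the conditional probability from the current state:
P(rainy | rainy) = 2/3; P(sunny | rainy) = 1/3; P(sunny | sunny) = 1/2; P(rainy | sunny) = 1/2.
P = 2/3 × 1/3 × 1/2 × 1/2 = 2/36 = 1/18.

1/18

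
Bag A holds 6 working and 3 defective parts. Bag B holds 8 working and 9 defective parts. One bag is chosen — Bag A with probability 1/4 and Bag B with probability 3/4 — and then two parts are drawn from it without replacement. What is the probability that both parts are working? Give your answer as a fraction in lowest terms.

211/816

From Bag A: P(both working) = (6/9)(5/8) = 5/12.
From Bag B: P(both working) = (8/17)(7/16) = 7/34.
Total probability = (1/4)(5/12) + (3/4)(7/34) = 211/816.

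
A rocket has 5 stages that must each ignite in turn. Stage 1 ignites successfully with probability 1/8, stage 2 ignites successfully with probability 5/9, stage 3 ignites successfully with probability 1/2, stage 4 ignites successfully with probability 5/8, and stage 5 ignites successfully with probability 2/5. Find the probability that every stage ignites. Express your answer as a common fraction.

5/576

Each stage is reached only if all earlier stages succeed, so
P = 1/8 × 5/9 × 1/2 × 5/8 × 2/5 = 50/5760 = 5/576.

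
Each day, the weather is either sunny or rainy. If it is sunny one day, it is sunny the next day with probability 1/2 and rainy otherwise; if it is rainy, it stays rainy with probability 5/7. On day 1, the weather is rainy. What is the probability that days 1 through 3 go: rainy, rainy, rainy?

25/49

Day 1 is given. For each transition, use the conditional probability from the current state:
P(rainy | rainy) = 5/7; P(rainy | rainy) = 5/7.
P = 5/7 × 5/7 = 25/49.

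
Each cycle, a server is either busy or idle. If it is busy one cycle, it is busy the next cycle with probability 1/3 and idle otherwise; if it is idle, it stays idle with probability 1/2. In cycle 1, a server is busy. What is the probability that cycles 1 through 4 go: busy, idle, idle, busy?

1/6

Cycle 1 is given. For each transition, use the conditional probability from the current state:
P(idle | busy) = 2/3; P(idle | idle) = 1/2; P(busy | idle) = 1/2.
P = 2/3 × 1/2 × 1/2 = 2/12 = 1/6.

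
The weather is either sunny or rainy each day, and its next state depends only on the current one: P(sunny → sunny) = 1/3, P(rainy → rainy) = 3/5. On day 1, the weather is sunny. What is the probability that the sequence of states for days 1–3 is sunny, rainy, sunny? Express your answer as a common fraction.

Day 1 is given. For each transition, use the conditional probability from the current state:
P(rainy | sunny) = 2/3; P(sunny | rainy) = 2/5.
P = 2/3 × 2/5 = 4/15.

4/15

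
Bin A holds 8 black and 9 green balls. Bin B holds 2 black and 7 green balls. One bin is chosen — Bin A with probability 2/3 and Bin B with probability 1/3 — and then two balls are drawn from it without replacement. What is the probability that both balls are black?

From Bin A: P(both black) = (8/17)(7/16) = 7/34.
From Bin B: P(both black) = (2/9)(1/8) = 1/36.
Total probability = (2/3)(7/34) + (1/3)(1/36) = 269/1836.

269/1836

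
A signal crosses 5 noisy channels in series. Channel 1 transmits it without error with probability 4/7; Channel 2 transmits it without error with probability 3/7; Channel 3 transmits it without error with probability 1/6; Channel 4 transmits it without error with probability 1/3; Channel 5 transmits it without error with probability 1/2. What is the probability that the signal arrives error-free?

1/147

The events are sequential, so multiply the conditional probabilities:
P = 4/7 × 3/7 × 1/6 × 1/3 × 1/2 = 12/1764 = 1/147.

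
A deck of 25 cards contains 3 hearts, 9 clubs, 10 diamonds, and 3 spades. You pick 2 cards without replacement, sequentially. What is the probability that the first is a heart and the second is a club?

9/200

Multiply the probability of each draw given the previous ones:
P = 3/25 × 9/24 = 27/600 = 9/200.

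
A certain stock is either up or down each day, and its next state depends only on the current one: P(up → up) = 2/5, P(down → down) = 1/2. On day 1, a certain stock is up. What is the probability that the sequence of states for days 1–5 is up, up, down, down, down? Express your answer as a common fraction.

3/50

Day 1 is given. For each transition, use the conditional probability from the current state:
P(up | up) = 2/5; P(down | up) = 3/5; P(down | down) = 1/2; P(down | down) = 1/2.
P = 2/5 × 3/5 × 1/2 × 1/2 = 6/100 = 3/50.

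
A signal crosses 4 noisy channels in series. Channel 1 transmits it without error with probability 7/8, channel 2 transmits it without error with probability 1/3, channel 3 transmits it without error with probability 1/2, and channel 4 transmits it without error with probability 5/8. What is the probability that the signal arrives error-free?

The events are sequential, so multiply the conditional probabilities:
P = 7/8 × 1/3 × 1/2 × 5/8 = 35/384.

35/384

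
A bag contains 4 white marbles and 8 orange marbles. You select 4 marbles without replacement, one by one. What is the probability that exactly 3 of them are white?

One ordering (white drawn first) has probability 4/12 × 3/11 × 2/10 × 8/9 = 192/11880 = 8/495.
There are C(4,3) = 4 such orderings, each equally likely, so P = 4 × 8/495 = 32/495.

32/495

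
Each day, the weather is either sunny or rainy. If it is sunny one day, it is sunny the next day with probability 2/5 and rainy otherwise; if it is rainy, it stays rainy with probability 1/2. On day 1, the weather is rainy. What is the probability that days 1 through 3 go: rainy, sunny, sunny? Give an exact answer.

Day 1 is given. For each transition, use the conditional probability from the current state:
P(sunny | rainy) = 1/2; P(sunny | sunny) = 2/5.
P = 1/2 × 2/5 = 2/10 = 1/5.

1/5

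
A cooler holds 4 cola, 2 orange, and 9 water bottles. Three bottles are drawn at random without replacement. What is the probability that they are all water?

P(all water) = 9/15 × 8/14 × 7/13 = 504/2730 = 12/65.

12/65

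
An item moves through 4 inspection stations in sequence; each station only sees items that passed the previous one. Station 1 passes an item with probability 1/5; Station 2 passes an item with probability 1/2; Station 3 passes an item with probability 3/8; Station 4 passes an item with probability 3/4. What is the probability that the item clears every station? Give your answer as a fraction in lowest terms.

Multiplying along the chain,
P = 1/5 × 1/2 × 3/8 × 3/4 = 9/320.

9/320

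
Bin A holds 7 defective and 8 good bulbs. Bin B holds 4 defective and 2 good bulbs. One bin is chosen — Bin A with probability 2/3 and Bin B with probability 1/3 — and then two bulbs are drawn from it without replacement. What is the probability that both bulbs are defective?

From Bin A: P(both defective) = (7/15)(6/14) = 1/5.
From Bin B: P(both defective) = (4/6)(3/5) = 2/5.
Total probability = (2/3)(1/5) + (1/3)(2/5) = 4/15.

4/15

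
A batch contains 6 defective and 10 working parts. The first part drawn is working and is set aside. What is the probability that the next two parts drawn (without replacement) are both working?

With the first part removed, 9 working remain out of 15.
P = 9/15 × 8/14 = 72/210 = 12/35.

12/35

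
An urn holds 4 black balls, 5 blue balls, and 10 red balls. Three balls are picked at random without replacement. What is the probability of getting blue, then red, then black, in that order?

Chain rule:
P = 5/19 × 10/18 × 4/17 = 200/5814 = 100/2907.

100/2907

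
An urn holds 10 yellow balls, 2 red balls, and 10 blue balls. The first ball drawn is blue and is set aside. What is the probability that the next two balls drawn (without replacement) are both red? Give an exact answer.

1/210

With the first ball removed, 2 red remain out of 21.
P = 2/21 × 1/20 = 2/420 = 1/210.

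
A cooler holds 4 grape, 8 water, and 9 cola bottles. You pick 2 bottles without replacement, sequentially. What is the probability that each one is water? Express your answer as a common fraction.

P(every draw is water) = 8/21 × 7/20 = 56/420 = 2/15.

2/15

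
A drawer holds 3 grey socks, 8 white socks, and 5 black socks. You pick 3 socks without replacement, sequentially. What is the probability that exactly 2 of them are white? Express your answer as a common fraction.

One ordering (white drawn first) has probability 8/16 × 7/15 × 8/14 = 448/3360 = 2/15.
There are C(3,2) = 3 such orderings, each equally likely, so P = 3 × 2/15 = 2/5.

2/5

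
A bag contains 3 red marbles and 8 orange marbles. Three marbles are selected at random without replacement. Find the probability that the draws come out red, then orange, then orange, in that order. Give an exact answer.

28/165

Each draw changes the counts, so multiply the conditional probabilities along the sequence:
P = 3/11 × 8/10 × 7/9 = 168/990 = 28/165.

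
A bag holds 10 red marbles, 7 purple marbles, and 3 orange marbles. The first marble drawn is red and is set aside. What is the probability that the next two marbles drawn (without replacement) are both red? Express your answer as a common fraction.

After the first draw, 9 of the remaining 19 marbles are red.
P = 9/19 × 8/18 = 72/342 = 4/19.

4/19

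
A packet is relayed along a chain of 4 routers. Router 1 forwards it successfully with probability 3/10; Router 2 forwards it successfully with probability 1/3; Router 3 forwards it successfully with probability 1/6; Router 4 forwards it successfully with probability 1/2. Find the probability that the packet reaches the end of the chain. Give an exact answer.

1/120

The events are sequential, so multiply the conditional probabilities:
P = 3/10 × 1/3 × 1/6 × 1/2 = 3/360 = 1/120.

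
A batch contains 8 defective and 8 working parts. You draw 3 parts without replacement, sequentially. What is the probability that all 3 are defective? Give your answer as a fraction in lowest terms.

1/10

P = 8/16 × 7/15 × 6/14 = 336/3360 = 1/10.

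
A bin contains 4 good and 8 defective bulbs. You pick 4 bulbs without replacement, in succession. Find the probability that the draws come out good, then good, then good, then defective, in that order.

Chain rule:
P = 4/12 × 3/11 × 2/10 × 8/9 = 192/11880 = 8/495.

8/495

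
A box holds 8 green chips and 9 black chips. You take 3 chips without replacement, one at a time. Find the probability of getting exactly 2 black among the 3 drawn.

One ordering (black drawn first) has probability 9/17 × 8/16 × 8/15 = 576/4080 = 12/85.
There are C(3,2) = 3 such orderings, each equally likely, so P = 3 × 12/85 = 36/85.

36/85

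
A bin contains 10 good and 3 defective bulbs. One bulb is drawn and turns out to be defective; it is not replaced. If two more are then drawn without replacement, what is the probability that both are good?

15/22

With the first bulb removed, 10 good remain out of 12.
P = 10/12 × 9/11 = 90/132 = 15/22.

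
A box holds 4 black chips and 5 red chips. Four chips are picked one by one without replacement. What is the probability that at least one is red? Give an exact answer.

125/126

P(no red) = 4/9 × 3/8 × 2/7 × 1/6 = 24/3024 = 1/126.
P(at least one) = 1 − 1/126 = 125/126.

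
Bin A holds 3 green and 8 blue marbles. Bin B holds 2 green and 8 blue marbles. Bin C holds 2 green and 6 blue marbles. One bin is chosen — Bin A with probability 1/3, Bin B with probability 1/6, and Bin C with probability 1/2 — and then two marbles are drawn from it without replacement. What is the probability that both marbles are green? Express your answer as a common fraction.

From Bin A: P(both green) = (3/11)(2/10) = 3/55.
From Bin B: P(both green) = (2/10)(1/9) = 1/45.
From Bin C: P(both green) = (2/8)(1/7) = 1/28.
Total probability = (1/3)(3/55) + (1/6)(1/45) + (1/2)(1/28) = 661/16632.

661/16632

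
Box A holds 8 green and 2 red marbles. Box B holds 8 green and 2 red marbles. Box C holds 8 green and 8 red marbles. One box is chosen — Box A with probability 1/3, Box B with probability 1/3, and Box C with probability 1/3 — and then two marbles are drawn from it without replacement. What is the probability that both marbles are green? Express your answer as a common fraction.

133/270

From Box A: P(both green) = (8/10)(7/9) = 28/45.
From Box B: P(both green) = (8/10)(7/9) = 28/45.
From Box C: P(both green) = (8/16)(7/15) = 7/30.
Total probability = (1/3)(28/45) + (1/3)(28/45) + (1/3)(7/30) = 133/270.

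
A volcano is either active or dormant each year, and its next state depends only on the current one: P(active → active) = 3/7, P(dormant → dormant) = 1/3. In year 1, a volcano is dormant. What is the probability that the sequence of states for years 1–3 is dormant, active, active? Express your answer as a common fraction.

Year 1 is given. For each transition, use the conditional probability from the current state:
P(active | dormant) = 2/3; P(active | active) = 3/7.
P = 2/3 × 3/7 = 6/21 = 2/7.

2/7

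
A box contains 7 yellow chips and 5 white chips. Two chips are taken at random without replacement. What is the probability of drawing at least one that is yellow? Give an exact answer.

P(no yellow) = 5/12 × 4/11 = 20/132 = 5/33.
P(at least one) = 1 − 5/33 = 28/33.

28/33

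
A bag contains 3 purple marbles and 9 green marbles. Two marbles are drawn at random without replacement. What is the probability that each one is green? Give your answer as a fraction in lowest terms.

6/11

P = 9/12 × 8/11 = 72/132 = 6/11.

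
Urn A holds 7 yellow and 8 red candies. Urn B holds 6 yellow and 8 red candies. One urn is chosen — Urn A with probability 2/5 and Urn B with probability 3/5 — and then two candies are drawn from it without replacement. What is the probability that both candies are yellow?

407/2275

From Urn A: P(both yellow) = (7/15)(6/14) = 1/5.
From Urn B: P(both yellow) = (6/14)(5/13) = 15/91.
Total probability = (2/5)(1/5) + (3/5)(15/91) = 407/2275.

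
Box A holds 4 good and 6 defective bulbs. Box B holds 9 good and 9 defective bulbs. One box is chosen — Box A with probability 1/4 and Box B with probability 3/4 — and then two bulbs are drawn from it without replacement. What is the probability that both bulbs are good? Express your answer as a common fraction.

107/510

From Box A: P(both good) = (4/10)(3/9) = 2/15.
From Box B: P(both good) = (9/18)(8/17) = 4/17.
Total probability = (1/4)(2/15) + (3/4)(4/17) = 107/510.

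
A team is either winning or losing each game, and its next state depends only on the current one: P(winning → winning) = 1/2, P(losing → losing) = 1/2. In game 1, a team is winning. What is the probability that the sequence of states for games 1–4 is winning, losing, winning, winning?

1/8

Game 1 is given. For each transition, use the conditional probability from the current state:
P(losing | winning) = 1/2; P(winning | losing) = 1/2; P(winning | winning) = 1/2.
P = 1/2 × 1/2 × 1/2 = 1/8.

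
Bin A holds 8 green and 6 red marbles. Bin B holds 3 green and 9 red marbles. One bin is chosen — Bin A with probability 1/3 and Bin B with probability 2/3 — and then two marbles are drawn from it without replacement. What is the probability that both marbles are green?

From Bin A: P(both green) = (8/14)(7/13) = 4/13.
From Bin B: P(both green) = (3/12)(2/11) = 1/22.
Total probability = (1/3)(4/13) + (2/3)(1/22) = 19/143.

19/143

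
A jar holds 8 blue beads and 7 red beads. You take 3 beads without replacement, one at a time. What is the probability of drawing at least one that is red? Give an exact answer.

P(no red) = 8/15 × 7/14 × 6/13 = 336/2730 = 8/65.
P(at least one) = 1 − 8/65 = 57/65.

57/65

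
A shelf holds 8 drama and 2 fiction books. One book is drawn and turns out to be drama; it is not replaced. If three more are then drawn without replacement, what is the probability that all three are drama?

After the first draw, 7 of the remaining 9 books are drama.
P = 7/9 × 6/8 × 5/7 = 210/504 = 5/12.

5/12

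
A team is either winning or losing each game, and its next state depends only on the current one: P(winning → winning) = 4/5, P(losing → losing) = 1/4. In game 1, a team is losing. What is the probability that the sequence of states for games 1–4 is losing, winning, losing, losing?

Game 1 is given. For each transition, use the conditional probability from the current state:
P(winning | losing) = 3/4; P(losing | winning) = 1/5; P(losing | losing) = 1/4.
P = 3/4 × 1/5 × 1/4 = 3/80.

3/80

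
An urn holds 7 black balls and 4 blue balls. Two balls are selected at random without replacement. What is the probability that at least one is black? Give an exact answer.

P(no black) = 4/11 × 3/10 = 12/110 = 6/55.
P(at least one) = 1 − 6/55 = 49/55.

49/55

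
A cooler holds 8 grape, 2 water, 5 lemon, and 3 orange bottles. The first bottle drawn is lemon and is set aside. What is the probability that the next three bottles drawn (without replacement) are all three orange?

1/680

With the first bottle removed, 3 orange remain out of 17.
P = 3/17 × 2/16 × 1/15 = 6/4080 = 1/680.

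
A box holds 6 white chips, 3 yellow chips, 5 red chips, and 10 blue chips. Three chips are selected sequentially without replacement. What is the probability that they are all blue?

P = 10/24 × 9/23 × 8/22 = 720/12144 = 15/253.

15/253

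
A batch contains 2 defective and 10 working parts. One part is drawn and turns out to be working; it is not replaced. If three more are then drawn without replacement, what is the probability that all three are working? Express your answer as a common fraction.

With the first part removed, 9 working remain out of 11.
P = 9/11 × 8/10 × 7/9 = 504/990 = 28/55.

28/55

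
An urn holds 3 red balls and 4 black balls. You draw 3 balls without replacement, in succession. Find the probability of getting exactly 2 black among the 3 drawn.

One ordering (black drawn first) has probability 4/7 × 3/6 × 3/5 = 36/210 = 6/35.
There are C(3,2) = 3 such orderings, each equally likely, so P = 3 × 6/35 = 18/35.

18/35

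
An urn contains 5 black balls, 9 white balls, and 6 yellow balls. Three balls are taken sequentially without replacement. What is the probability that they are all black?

1/114

P(every draw is black) = 5/20 × 4/19 × 3/18 = 60/6840 = 1/114.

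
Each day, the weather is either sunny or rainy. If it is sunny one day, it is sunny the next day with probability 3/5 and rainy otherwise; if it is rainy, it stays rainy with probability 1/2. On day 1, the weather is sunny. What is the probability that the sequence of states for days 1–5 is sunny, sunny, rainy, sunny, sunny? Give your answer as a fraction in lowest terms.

9/125

Day 1 is given. For each transition, use the conditional probability from the current state:
P(sunny | sunny) = 3/5; P(rainy | sunny) = 2/5; P(sunny | rainy) = 1/2; P(sunny | sunny) = 3/5.
P = 3/5 × 2/5 × 1/2 × 3/5 = 18/250 = 9/125.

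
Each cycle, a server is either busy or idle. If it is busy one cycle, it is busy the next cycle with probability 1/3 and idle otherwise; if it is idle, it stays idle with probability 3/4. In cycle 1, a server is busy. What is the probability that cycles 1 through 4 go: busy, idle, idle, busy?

1/8

Cycle 1 is given. For each transition, use the conditional probability from the current state:
P(idle | busy) = 2/3; P(idle | idle) = 3/4; P(busy | idle) = 1/4.
P = 2/3 × 3/4 × 1/4 = 6/48 = 1/8.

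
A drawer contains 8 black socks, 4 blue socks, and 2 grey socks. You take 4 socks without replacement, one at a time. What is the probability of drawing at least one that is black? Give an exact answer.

986/1001

P(no black) = 6/14 × 5/13 × 4/12 × 3/11 = 360/24024 = 15/1001.
P(at least one) = 1 − 15/1001 = 986/1001.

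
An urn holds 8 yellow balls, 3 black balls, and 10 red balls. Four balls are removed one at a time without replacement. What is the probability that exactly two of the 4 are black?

One ordering (black drawn first) has probability 3/21 × 2/20 × 18/19 × 17/18 = 1836/143640 = 17/1330.
There are C(4,2) = 6 such orderings, each equally likely, so P = 6 × 17/1330 = 51/665.

51/665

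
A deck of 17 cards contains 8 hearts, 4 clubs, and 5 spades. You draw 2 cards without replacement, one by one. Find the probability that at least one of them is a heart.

P(no hearts) = 9/17 × 8/16 = 72/272 = 9/34.
P(at least one) = 1 − 9/34 = 25/34.

25/34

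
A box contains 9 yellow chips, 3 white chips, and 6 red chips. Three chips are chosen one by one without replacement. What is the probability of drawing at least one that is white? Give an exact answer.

361/816

P(no white) = 15/18 × 14/17 × 13/16 = 2730/4896 = 455/816.
P(at least one) = 1 − 455/816 = 361/816.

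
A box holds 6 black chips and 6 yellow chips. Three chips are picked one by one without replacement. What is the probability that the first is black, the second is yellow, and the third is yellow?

Chain rule:
P = 6/12 × 6/11 × 5/10 = 180/1320 = 3/22.

3/22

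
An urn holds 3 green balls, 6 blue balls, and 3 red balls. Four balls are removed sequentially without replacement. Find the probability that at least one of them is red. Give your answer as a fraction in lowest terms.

41/55

P(no red) = 9/12 × 8/11 × 7/10 × 6/9 = 3024/11880 = 14/55.
P(at least one) = 1 − 14/55 = 41/55.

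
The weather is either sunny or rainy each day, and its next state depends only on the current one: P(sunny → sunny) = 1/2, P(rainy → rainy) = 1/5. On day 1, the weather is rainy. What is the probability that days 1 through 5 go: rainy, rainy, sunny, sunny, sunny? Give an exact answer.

Day 1 is given. For each transition, use the conditional probability from the current state:
P(rainy | rainy) = 1/5; P(sunny | rainy) = 4/5; P(sunny | sunny) = 1/2; P(sunny | sunny) = 1/2.
P = 1/5 × 4/5 × 1/2 × 1/2 = 4/100 = 1/25.

1/25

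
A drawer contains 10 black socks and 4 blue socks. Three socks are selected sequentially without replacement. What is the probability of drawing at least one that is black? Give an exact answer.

90/91

P(no black) = 4/14 × 3/13 × 2/12 = 24/2184 = 1/91.
P(at least one) = 1 − 1/91 = 90/91.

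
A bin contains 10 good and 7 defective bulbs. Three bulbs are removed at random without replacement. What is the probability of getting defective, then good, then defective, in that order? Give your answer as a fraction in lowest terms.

Chain rule:
P = 7/17 × 10/16 × 6/15 = 420/4080 = 7/68.

7/68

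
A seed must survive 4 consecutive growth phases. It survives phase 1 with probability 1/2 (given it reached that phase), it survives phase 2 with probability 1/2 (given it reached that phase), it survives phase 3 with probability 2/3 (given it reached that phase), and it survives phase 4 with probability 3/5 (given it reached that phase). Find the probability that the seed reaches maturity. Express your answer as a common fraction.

1/10

Each stage is reached only if all earlier stages succeed, so
P = 1/2 × 1/2 × 2/3 × 3/5 = 6/60 = 1/10.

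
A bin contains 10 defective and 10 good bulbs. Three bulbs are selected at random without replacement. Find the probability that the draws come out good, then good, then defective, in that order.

5/38

Each draw changes the counts, so multiply the conditional probabilities along the sequence:
P = 10/20 × 9/19 × 10/18 = 900/6840 = 5/38.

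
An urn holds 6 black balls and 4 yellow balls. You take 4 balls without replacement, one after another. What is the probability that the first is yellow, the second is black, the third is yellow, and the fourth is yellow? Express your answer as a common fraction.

Multiply the probability of each draw given the previous ones:
P = 4/10 × 6/9 × 3/8 × 2/7 = 144/5040 = 1/35.

1/35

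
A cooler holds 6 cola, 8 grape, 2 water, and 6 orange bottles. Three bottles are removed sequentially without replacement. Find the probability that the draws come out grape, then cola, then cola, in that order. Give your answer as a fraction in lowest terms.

2/77

Multiply the probability of each draw given the previous ones:
P = 8/22 × 6/21 × 5/20 = 240/9240 = 2/77.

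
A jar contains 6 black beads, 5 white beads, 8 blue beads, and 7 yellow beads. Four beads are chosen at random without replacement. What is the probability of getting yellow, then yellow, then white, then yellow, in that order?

Multiply the probability of each draw given the previous ones:
P = 7/26 × 6/25 × 5/24 × 5/23 = 1050/358800 = 7/2392.

7/2392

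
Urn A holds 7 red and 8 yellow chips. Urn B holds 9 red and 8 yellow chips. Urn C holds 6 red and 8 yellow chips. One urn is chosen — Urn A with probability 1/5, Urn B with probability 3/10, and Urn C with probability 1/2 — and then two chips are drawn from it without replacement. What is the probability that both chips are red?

From Urn A: P(both red) = (7/15)(6/14) = 1/5.
From Urn B: P(both red) = (9/17)(8/16) = 9/34.
From Urn C: P(both red) = (6/14)(5/13) = 15/91.
Total probability = (1/5)(1/5) + (3/10)(9/34) + (1/2)(15/91) = 31223/154700.

31223/154700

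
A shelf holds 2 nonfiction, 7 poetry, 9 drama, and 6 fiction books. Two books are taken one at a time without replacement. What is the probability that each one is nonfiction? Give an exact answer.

P = 2/24 × 1/23 = 2/552 = 1/276.

1/276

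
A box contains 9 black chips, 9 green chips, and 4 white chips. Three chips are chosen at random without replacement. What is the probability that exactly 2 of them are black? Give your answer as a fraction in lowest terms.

117/385

One ordering (black drawn first) has probability 9/22 × 8/21 × 13/20 = 936/9240 = 39/385.
There are C(3,2) = 3 such orderings, each equally likely, so P = 3 × 39/385 = 117/385.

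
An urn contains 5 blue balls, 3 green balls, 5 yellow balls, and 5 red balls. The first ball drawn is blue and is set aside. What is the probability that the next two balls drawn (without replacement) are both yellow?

After the first draw, 5 of the remaining 17 balls are yellow.
P = 5/17 × 4/16 = 20/272 = 5/68.

5/68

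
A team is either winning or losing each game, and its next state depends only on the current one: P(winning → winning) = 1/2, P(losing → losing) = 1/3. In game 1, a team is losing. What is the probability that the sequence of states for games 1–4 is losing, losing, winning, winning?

Game 1 is given. For each transition, use the conditional probability from the current state:
P(losing | losing) = 1/3; P(winning | losing) = 2/3; P(winning | winning) = 1/2.
P = 1/3 × 2/3 × 1/2 = 2/18 = 1/9.

1/9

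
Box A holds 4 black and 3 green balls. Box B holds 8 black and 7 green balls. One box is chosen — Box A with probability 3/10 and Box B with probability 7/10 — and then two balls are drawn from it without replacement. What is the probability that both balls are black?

143/525

From Box A: P(both black) = (4/7)(3/6) = 2/7.
From Box B: P(both black) = (8/15)(7/14) = 4/15.
Total probability = (3/10)(2/7) + (7/10)(4/15) = 143/525.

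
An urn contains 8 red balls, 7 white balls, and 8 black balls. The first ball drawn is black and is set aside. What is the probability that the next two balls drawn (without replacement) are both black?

1/11

After the first draw, 7 of the remaining 22 balls are black.
P = 7/22 × 6/21 = 42/462 = 1/11.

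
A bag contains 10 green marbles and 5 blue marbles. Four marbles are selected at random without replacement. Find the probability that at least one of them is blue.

11/13

P(no blue) = 10/15 × 9/14 × 8/13 × 7/12 = 5040/32760 = 2/13.
P(at least one) = 1 − 2/13 = 11/13.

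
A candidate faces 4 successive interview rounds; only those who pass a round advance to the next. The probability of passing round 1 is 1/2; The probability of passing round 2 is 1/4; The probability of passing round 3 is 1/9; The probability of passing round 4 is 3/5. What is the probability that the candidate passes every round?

Each stage is reached only if all earlier stages succeed, so
P = 1/2 × 1/4 × 1/9 × 3/5 = 3/360 = 1/120.

1/120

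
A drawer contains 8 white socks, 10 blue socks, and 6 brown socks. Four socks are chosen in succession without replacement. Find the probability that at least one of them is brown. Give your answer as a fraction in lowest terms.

1261/1771

P(no brown) = 18/24 × 17/23 × 16/22 × 15/21 = 73440/255024 = 510/1771.
P(at least one) = 1 − 510/1771 = 1261/1771.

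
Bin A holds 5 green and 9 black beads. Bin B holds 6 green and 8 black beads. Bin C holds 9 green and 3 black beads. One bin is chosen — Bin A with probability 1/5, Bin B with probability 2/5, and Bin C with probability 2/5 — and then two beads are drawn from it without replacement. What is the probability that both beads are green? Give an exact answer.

1532/5005

From Bin A: P(both green) = (5/14)(4/13) = 10/91.
From Bin B: P(both green) = (6/14)(5/13) = 15/91.
From Bin C: P(both green) = (9/12)(8/11) = 6/11.
Total probability = (1/5)(10/91) + (2/5)(15/91) + (2/5)(6/11) = 1532/5005.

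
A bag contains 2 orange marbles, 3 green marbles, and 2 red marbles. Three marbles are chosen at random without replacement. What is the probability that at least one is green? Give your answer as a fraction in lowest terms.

31/35

P(no green) = 4/7 × 3/6 × 2/5 = 24/210 = 4/35.
P(at least one) = 1 − 4/35 = 31/35.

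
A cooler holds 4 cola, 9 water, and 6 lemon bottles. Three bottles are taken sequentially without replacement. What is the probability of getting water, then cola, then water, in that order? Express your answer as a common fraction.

16/323

Each draw changes the counts, so multiply the conditional probabilities along the sequence:
P = 9/19 × 4/18 × 8/17 = 288/5814 = 16/323.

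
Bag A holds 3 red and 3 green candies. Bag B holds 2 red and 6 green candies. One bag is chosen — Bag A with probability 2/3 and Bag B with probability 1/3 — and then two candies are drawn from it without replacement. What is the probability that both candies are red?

From Bag A: P(both red) = (3/6)(2/5) = 1/5.
From Bag B: P(both red) = (2/8)(1/7) = 1/28.
Total probability = (2/3)(1/5) + (1/3)(1/28) = 61/420.

61/420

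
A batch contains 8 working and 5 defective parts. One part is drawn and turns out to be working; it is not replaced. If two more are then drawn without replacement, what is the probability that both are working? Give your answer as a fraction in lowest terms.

7/22

With the first part removed, 7 working remain out of 12.
P = 7/12 × 6/11 = 42/132 = 7/22.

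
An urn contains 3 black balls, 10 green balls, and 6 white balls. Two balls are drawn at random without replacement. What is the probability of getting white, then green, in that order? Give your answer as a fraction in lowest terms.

10/57

Multiply the probability of each draw given the previous ones:
P = 6/19 × 10/18 = 60/342 = 10/57.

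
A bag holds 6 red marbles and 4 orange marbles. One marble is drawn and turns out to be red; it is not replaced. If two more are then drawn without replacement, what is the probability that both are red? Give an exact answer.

5/18

After the first draw, 5 of the remaining 9 marbles are red.
P = 5/9 × 4/8 = 20/72 = 5/18.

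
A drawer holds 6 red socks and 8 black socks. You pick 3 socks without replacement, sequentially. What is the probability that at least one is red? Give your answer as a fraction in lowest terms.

P(no red) = 8/14 × 7/13 × 6/12 = 336/2184 = 2/13.
P(at least one) = 1 − 2/13 = 11/13.

11/13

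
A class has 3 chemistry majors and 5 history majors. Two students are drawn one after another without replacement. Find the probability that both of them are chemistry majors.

P(every draw is a chemistry major) = 3/8 × 2/7 = 6/56 = 3/28.

3/28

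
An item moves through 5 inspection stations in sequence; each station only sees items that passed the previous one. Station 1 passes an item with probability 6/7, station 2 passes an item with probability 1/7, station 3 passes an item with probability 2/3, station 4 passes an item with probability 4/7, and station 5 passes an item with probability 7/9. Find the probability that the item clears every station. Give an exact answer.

Multiplying along the chain,
P = 6/7 × 1/7 × 2/3 × 4/7 × 7/9 = 336/9261 = 16/441.

16/441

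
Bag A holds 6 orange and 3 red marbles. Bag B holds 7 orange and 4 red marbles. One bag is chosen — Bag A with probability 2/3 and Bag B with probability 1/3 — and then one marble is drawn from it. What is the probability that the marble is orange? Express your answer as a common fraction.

65/99

From Bag A: P(orange) = 6/9.
From Bag B: P(orange) = 7/11.
Total probability = (2/3)(6/9) + (1/3)(7/11) = 65/99.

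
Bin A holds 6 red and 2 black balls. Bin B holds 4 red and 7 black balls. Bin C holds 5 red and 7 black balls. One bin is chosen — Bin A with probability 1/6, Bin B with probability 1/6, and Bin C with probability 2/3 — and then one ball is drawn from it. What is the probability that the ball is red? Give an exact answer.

367/792

From Bin A: P(red) = 6/8.
From Bin B: P(red) = 4/11.
From Bin C: P(red) = 5/12.
Total probability = (1/6)(6/8) + (1/6)(4/11) + (2/3)(5/12) = 367/792.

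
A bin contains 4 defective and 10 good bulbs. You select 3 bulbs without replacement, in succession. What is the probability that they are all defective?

1/91

P(every draw is defective) = 4/14 × 3/13 × 2/12 = 24/2184 = 1/91.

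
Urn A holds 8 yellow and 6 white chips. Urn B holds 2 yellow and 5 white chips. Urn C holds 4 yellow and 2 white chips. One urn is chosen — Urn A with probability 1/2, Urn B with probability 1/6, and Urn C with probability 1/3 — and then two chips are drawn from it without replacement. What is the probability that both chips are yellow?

2417/8190

From Urn A: P(both yellow) = (8/14)(7/13) = 4/13.
From Urn B: P(both yellow) = (2/7)(1/6) = 1/21.
From Urn C: P(both yellow) = (4/6)(3/5) = 2/5.
Total probability = (1/2)(4/13) + (1/6)(1/21) + (1/3)(2/5) = 2417/8190.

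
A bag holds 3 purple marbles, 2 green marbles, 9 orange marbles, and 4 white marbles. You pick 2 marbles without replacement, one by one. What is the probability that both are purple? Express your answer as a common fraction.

P(every draw is purple) = 3/18 × 2/17 = 6/306 = 1/51.

1/51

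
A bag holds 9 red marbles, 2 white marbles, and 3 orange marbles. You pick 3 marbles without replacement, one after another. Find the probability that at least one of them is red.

P(no red) = 5/14 × 4/13 × 3/12 = 60/2184 = 5/182.
P(at least one) = 1 − 5/182 = 177/182.

177/182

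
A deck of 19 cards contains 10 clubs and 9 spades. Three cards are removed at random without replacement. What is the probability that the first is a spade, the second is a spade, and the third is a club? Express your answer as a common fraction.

Each draw changes the counts, so multiply the conditional probabilities along the sequence:
P = 9/19 × 8/18 × 10/17 = 720/5814 = 40/323.

40/323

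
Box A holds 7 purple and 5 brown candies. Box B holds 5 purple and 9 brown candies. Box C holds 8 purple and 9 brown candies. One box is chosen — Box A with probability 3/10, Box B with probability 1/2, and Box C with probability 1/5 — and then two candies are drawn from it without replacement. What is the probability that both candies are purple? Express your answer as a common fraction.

From Box A: P(both purple) = (7/12)(6/11) = 7/22.
From Box B: P(both purple) = (5/14)(4/13) = 10/91.
From Box C: P(both purple) = (8/17)(7/16) = 7/34.
Total probability = (3/10)(7/22) + (1/2)(10/91) + (1/5)(7/34) = 65201/340340.

65201/340340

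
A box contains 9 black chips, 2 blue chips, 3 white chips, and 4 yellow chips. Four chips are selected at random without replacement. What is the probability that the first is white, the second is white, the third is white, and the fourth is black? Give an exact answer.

1/1360

Each draw changes the counts, so multiply the conditional probabilities along the sequence:
P = 3/18 × 2/17 × 1/16 × 9/15 = 54/73440 = 1/1360.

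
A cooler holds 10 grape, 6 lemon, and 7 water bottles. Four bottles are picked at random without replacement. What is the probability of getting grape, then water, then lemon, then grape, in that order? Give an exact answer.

9/506

Each draw changes the counts, so multiply the conditional probabilities along the sequence:
P = 10/23 × 7/22 × 6/21 × 9/20 = 3780/212520 = 9/506.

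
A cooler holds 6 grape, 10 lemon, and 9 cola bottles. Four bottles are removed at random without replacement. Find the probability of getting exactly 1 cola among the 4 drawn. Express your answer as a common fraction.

504/1265

One ordering (cola drawn first) has probability 9/25 × 16/24 × 15/23 × 14/22 = 30240/303600 = 126/1265.
There are C(4,1) = 4 such orderings, each equally likely, so P = 4 × 126/1265 = 504/1265.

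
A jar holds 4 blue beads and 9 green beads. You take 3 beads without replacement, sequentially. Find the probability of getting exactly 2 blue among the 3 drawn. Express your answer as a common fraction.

One ordering (blue drawn first) has probability 4/13 × 3/12 × 9/11 = 108/1716 = 9/143.
There are C(3,2) = 3 such orderings, each equally likely, so P = 3 × 9/143 = 27/143.

27/143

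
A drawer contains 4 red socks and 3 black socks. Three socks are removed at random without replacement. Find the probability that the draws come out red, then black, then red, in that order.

6/35

Chain rule:
P = 4/7 × 3/6 × 3/5 = 36/210 = 6/35.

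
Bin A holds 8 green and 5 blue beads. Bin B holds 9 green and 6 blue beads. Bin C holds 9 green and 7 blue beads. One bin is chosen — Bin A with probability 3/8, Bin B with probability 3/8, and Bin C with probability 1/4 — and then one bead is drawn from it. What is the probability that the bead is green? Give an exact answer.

From Bin A: P(green) = 8/13.
From Bin B: P(green) = 9/15.
From Bin C: P(green) = 9/16.
Total probability = (3/8)(8/13) + (3/8)(9/15) + (1/4)(9/16) = 2481/4160.

2481/4160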